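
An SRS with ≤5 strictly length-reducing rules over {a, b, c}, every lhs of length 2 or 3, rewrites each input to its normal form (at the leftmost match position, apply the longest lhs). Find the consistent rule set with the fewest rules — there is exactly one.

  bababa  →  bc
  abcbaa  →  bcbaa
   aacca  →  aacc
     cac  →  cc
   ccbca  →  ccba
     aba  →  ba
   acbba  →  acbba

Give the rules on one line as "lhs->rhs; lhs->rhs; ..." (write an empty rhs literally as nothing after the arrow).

  | bababa => bbaba => bbba => bca => bc
  | abcbaa => bcbaa
  | aacca => aacc
  | cac => cc

ab->b; bbb->bc; ca->c; cbc->cb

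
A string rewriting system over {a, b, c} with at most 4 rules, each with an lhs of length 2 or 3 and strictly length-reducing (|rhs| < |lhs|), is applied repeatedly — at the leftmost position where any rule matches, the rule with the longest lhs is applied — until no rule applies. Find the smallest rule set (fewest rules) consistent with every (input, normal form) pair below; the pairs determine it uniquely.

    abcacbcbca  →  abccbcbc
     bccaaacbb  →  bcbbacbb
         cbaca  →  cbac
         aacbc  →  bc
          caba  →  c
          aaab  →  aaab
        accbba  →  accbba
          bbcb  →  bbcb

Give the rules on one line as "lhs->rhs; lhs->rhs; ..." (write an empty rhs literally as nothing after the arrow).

  | abcacbcbca => abccbcbca => abccbcbc
  | bccaaacbb => bcbbacbb
  | cbaca => cbac
  | aacbc => bc

aac->; ca->c; caa->bb; cab->c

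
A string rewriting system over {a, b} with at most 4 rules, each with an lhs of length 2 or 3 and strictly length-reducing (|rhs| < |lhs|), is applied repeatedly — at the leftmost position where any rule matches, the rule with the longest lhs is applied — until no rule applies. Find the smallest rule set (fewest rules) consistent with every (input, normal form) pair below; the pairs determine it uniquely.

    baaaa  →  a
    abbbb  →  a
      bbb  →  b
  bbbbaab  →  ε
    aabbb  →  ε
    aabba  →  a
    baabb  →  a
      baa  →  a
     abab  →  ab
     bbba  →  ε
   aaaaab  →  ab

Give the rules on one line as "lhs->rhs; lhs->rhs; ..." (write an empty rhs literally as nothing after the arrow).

aa->; aab->aa; ba->; bb->

  | baaaa => aaa => a
  | abbbb => abb => a
  | bbb => b
  | bbbbaab => bbaab => aab => aa => ε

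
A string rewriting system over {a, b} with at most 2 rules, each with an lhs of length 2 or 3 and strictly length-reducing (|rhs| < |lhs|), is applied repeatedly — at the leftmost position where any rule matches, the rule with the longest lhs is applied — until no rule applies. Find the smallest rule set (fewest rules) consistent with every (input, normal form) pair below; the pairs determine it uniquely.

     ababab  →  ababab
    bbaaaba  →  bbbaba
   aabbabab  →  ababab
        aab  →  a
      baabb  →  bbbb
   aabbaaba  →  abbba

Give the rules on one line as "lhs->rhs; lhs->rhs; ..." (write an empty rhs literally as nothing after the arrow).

aab->a; baa->bb

  | ababab
  | bbaaaba => bbbaba
  | aabbabab => ababab
  | aab => a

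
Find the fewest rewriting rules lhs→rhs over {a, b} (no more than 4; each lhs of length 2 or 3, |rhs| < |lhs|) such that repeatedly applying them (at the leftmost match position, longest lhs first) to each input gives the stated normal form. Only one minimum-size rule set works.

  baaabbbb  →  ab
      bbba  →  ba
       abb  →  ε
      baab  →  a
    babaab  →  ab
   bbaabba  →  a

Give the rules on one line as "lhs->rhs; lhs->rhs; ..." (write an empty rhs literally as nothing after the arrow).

aa->; aba->ba; bb->a

  | baaabbbb => babbbb => baabb => bbb => ab
  | bbba => aba => ba
  | abb => aa => ε
  | baab => bb => a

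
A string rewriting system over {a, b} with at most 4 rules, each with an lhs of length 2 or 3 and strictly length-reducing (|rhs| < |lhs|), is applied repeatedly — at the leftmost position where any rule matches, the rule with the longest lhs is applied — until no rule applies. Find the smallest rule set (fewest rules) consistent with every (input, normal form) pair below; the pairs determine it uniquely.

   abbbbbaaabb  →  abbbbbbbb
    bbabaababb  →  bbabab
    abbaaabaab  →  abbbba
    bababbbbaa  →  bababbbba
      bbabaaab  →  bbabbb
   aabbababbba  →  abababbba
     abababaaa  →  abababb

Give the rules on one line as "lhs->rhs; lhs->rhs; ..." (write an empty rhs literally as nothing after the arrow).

  | abbbbbaaabb => abbbbbbbb
  | bbabaababb => bbabaabb => bbabab
  | abbaaabaab => abbbbaab => abbbba
  | bababbbbaa => bababbbba

aa->a; aaa->b; aab->a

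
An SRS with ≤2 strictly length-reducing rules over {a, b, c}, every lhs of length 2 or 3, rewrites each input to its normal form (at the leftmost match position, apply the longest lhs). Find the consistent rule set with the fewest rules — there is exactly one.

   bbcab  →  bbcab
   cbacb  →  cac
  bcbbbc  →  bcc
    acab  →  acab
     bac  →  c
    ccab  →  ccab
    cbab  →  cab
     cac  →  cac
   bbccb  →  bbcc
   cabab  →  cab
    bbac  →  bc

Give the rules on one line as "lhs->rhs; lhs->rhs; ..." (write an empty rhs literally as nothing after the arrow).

ba->; cb->c

  | bbcab
  | cbacb => cacb => cac
  | bcbbbc => bcbbc => bcbc => bcc
  | acab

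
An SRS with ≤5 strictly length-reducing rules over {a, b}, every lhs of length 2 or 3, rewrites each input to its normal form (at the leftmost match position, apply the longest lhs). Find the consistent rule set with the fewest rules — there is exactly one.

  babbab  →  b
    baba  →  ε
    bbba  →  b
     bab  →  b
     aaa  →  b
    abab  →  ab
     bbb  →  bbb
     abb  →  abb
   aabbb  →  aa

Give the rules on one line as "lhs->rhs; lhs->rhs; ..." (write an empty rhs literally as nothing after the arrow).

  | babbab => bbab => b
  | baba => ba => ε
  | bbba => b
  | bab => b

aaa->b; aab->aa; ba->; bba->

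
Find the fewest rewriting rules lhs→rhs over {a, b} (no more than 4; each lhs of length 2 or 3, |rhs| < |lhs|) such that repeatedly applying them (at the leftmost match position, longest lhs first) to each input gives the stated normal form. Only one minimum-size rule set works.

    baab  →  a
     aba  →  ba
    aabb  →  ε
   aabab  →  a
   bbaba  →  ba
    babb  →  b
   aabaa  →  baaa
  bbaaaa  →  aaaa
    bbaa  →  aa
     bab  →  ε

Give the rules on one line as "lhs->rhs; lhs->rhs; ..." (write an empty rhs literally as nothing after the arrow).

aab->ba; ab->b; bb->

  | baab => bba => a
  | aba => ba
  | aabb => bab => bb => ε
  | aabab => baab => bba => a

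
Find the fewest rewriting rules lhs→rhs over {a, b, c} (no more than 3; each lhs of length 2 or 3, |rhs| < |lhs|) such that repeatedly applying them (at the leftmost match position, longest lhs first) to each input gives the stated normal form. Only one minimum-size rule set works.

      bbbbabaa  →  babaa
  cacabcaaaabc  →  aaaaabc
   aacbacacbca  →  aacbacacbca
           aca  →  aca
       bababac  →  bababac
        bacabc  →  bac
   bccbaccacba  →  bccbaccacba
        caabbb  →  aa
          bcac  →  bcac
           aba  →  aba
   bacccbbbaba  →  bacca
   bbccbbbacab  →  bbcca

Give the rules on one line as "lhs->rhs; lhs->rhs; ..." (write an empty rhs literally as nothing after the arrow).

bbb->; caa->aa; cab->

  | bbbbabaa => babaa
  | cacabcaaaabc => cacaaaabc => caaaaabc => aaaaabc
  | aacbacacbca
  | aca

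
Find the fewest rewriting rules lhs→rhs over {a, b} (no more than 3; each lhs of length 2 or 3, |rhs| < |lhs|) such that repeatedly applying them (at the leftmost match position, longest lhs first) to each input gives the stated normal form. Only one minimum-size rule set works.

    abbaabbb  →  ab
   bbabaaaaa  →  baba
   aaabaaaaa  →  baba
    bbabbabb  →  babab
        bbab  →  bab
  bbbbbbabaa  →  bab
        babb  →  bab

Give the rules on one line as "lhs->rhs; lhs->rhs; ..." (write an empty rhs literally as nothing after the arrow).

  | abbaabbb => abaabbb => abbbbb => abbbb => abbb => abb => ab
  | bbabaaaaa => babaaaaa => babbaaa => babaaa => babba => baba
  | aaabaaaaa => babaaaaa => babbaaa => babaaa => babba => baba
  | bbabbabb => babbabb => bababb => babab

aa->b; bb->b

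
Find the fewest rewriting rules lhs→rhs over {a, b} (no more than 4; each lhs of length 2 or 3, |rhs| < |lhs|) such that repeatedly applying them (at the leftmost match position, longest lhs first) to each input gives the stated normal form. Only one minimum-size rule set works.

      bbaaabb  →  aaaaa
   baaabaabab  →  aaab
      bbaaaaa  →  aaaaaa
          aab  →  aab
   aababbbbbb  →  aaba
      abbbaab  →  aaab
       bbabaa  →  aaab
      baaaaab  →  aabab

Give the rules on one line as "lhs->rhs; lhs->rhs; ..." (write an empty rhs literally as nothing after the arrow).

  | bbaaabb => aaaabb => aaaaa
  | baaabaabab => ababaabab => abaabbab => aabbbab => aaab
  | bbaaaaa => aaaaaa
  | aab

baa->ab; bb->a; bbb->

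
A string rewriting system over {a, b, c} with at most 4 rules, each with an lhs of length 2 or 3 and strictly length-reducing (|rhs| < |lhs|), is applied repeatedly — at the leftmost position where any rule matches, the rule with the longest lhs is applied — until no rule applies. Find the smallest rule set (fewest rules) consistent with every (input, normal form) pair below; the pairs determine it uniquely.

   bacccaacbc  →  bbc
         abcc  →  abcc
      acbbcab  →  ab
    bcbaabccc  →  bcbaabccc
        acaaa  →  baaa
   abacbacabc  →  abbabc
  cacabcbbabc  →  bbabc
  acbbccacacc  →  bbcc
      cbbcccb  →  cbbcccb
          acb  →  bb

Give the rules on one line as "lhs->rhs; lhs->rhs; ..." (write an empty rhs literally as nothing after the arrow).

  | bacccaacbc => bcaacbc => bbacbc => bbbbc => acbc => bbc
  | abcc
  | acbbcab => bbbcab => accab => ab
  | bcbaabccc

ac->b; acc->; bbb->ac; ca->b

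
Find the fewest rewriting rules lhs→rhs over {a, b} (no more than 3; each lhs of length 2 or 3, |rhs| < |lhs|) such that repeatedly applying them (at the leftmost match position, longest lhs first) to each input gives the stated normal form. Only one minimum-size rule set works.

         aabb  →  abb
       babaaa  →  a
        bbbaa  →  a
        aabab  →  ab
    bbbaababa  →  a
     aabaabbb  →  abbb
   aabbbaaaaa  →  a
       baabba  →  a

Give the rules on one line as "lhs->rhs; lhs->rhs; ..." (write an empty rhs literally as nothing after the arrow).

  | aabb => abb
  | babaaa => abaaa => aaaa => aaa => aa => a
  | bbbaa => bbaa => baa => aa => a
  | aabab => abab => aab => ab

aa->a; ba->a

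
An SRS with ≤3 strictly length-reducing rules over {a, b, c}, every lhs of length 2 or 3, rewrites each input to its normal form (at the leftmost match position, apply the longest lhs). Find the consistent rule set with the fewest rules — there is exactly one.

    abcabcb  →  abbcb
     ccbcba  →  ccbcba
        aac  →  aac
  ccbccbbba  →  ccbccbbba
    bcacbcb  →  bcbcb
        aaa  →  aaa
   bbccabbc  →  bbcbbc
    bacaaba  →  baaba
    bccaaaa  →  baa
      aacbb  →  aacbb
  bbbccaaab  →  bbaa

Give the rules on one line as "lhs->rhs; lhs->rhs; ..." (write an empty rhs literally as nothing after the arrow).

bab->aa; ca->

  | abcabcb => abbcb
  | ccbcba
  | aac
  | ccbccbbba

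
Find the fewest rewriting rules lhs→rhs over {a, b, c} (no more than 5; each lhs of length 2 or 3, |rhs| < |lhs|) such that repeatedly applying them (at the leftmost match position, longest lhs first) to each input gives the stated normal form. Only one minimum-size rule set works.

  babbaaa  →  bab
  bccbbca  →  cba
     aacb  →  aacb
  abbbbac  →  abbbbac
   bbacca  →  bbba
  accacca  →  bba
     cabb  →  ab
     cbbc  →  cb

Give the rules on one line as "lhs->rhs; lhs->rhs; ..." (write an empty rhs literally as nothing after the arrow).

aaa->c; acc->b; bc->; cab->a

  | babbaaa => babbc => bab
  | bccbbca => cbbca => cba
  | aacb
  | abbbbac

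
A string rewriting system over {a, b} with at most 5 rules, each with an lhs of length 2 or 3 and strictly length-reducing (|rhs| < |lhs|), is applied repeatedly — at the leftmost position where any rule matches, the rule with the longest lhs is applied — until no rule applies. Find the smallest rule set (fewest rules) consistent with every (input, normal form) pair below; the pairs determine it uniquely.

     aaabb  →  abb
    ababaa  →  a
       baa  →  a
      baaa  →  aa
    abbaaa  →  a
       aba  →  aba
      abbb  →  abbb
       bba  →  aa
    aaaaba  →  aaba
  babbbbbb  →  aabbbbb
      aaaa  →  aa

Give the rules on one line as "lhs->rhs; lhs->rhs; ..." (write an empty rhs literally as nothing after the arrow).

aaa->a; baa->a; bab->aa; bba->aa

  | aaabb => abb
  | ababaa => aaaaa => aaa => a
  | baa => a
  | baaa => aa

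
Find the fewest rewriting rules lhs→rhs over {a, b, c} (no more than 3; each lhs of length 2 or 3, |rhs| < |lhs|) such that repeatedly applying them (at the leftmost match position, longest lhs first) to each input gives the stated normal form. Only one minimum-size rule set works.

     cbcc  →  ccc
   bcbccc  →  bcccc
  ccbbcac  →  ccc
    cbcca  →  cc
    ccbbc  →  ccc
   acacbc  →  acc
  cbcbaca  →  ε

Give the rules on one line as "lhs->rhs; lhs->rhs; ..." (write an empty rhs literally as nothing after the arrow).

  | cbcc => ccc
  | bcbccc => bcccc
  | ccbbcac => ccbcac => cccac => ccc
  | cbcca => ccca => cc

ca->; cb->c; cba->a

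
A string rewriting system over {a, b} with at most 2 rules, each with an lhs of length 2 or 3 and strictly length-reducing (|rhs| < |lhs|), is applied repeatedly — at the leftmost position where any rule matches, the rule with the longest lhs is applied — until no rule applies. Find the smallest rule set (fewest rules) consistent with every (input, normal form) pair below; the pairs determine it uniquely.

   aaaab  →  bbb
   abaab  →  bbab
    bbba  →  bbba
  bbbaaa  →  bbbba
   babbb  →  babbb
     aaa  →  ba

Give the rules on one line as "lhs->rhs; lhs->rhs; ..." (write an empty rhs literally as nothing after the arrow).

  | aaaab => baab => bbb
  | abaab => bbab
  | bbba
  | bbbaaa => bbbba

aa->b; aba->bb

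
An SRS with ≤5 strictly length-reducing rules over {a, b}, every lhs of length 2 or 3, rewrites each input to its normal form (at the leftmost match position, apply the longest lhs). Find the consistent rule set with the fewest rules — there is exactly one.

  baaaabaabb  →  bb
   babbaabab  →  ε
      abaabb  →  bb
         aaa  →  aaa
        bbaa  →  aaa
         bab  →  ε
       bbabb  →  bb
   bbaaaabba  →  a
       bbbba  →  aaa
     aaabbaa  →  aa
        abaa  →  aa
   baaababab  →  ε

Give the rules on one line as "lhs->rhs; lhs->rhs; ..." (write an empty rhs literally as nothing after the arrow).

aab->b; ab->; ba->a; bba->aa

  | baaaabaabb => aaaabaabb => aabaabb => baabb => aabb => bb
  | babbaabab => abbaabab => baabab => aabab => bab => ab => ε
  | abaabb => aabb => bb
  | aaa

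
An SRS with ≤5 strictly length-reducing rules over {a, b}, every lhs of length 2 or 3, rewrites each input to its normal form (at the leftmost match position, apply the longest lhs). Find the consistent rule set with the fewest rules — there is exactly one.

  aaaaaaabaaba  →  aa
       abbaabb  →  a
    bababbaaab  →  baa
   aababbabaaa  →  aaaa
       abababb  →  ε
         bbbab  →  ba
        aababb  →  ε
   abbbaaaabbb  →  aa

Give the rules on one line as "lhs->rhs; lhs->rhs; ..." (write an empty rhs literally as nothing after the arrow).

ab->; aba->ba; bab->a; bba->aa

  | aaaaaaabaaba => aaaaaabaaba => aaaaabaaba => aaaabaaba => aaabaaba => aabaaba => abaaba => baaba => baba => aa
  | abbaabb => baabb => bab => a
  | bababbaaab => aabbaaab => abaaab => baaab => baa
  | aababbabaaa => ababbabaaa => babbabaaa => ababaaa => babaaa => aaaa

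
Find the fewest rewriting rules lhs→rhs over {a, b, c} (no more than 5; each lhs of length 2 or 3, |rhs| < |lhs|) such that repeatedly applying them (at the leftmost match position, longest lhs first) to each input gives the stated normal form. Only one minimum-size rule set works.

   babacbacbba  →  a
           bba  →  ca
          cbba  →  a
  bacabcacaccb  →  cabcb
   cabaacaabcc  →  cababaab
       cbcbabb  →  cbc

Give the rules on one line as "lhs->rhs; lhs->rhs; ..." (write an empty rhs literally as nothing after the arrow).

  | babacbacbba => babbbacbba => bbcbacbba => ccbacbba => bacbba => bbbba => cbba => cca => a
  | bba => ca
  | cbba => cca => a
  | bacabcacaccb => bbabcacaccb => cabcacaccb => cabcbaccb => cabcbbcb => cabcccb => cabcb

abb->bc; ac->b; bb->c; cc->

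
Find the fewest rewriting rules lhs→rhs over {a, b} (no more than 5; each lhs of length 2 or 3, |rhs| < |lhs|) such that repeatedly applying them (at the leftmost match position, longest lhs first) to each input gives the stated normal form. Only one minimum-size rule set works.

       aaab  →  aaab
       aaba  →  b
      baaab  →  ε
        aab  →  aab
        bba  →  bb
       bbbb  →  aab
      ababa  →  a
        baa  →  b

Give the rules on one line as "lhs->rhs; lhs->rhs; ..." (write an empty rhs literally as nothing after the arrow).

  | aaab
  | aaba => aba => ba => b
  | baaab => baab => bab => ε
  | aab

aba->ba; ba->b; bab->; bbb->aa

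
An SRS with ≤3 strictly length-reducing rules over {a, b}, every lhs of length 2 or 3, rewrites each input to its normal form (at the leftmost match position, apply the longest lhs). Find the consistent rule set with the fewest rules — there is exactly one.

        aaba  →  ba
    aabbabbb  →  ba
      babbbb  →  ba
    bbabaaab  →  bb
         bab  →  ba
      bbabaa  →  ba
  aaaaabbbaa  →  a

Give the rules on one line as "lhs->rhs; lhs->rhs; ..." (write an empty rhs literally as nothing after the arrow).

aa->; ab->a; bba->ba

  | aaba => ba
  | aabbabbb => bbabbb => babbb => babb => bab => ba
  | babbbb => babbb => babb => bab => ba
  | bbabaaab => babaaab => baaaab => baab => bb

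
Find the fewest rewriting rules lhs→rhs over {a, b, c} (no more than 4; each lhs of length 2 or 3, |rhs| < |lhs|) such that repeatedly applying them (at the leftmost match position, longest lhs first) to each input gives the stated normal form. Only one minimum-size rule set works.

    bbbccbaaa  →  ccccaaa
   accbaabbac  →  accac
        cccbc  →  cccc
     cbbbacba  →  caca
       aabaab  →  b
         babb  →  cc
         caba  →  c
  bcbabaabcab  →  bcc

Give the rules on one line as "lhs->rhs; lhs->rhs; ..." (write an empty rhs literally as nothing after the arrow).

  | bbbccbaaa => ccccbaaa => ccccaaa
  | accbaabbac => accaabbac => accabbac => accbbac => accbac => accac
  | cccbc => cccc
  | cbbbacba => cbbacba => cbacba => cacba => caca

ab->b; aba->; bbb->cc; cb->c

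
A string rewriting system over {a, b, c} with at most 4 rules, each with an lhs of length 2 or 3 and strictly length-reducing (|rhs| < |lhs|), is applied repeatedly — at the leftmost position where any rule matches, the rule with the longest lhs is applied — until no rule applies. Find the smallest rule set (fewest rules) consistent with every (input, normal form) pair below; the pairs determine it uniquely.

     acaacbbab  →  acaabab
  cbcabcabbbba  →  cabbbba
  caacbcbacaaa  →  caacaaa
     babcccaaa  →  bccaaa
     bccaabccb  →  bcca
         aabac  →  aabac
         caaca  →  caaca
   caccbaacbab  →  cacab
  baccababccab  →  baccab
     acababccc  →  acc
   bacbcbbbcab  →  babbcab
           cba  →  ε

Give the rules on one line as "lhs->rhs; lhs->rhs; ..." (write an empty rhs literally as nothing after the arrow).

abc->; cb->; cba->

  | acaacbbab => acaabab
  | cbcabcabbbba => cabcabbbba => cabbbba
  | caacbcbacaaa => caacbacaaa => caacaaa
  | babcccaaa => bccaaa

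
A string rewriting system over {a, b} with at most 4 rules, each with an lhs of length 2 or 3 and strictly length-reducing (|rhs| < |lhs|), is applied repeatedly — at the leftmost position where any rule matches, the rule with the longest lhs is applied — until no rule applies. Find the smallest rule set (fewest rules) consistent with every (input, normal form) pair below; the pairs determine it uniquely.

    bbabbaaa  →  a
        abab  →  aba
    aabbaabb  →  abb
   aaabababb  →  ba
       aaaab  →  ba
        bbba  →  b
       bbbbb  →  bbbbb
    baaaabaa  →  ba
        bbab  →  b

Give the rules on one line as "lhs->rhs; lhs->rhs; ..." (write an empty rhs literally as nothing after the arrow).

  | bbabbaaa => bbaaa => aa => a
  | abab => aba
  | aabbaabb => abbaabb => aabb => abb
  | aaabababb => bbababb => babb => bab => ba

aa->a; aaa->b; bab->ba; bba->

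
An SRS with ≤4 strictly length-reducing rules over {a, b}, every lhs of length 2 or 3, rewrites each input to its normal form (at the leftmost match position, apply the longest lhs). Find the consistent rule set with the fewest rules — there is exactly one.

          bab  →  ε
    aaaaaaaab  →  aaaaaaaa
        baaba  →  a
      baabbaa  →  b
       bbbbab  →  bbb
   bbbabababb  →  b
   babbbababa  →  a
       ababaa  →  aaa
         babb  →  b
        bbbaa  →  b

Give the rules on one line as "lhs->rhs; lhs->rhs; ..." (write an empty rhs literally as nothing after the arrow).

aab->aa; ba->b; bab->; bba->

  | bab => ε
  | aaaaaaaab => aaaaaaaa
  | baaba => baba => a
  | baabbaa => babbaa => baa => ba => b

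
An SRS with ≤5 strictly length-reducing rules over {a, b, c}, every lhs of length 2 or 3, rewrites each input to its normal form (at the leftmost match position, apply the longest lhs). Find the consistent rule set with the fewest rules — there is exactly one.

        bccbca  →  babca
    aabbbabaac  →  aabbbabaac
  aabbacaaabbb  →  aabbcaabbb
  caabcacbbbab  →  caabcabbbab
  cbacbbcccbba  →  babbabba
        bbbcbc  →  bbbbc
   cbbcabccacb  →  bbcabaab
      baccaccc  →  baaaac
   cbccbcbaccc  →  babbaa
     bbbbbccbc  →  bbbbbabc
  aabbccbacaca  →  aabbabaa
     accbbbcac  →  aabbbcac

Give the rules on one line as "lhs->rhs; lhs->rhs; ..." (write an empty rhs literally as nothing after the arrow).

  | bccbca => babca
  | aabbbabaac
  | aabbacaaabbb => aabbcaabbb
  | caabcacbbbab => caabcabbbab

aca->c; cb->b; cba->bc; cc->a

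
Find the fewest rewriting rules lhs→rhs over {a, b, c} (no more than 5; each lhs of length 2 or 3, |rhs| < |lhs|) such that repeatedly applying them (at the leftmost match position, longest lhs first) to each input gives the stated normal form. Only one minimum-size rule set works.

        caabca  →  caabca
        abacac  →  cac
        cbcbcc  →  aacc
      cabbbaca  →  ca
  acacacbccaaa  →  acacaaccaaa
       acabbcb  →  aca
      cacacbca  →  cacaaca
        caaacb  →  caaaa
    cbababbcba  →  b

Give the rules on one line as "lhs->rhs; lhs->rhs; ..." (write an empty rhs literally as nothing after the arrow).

aba->; abb->; cb->a; cba->

  | caabca
  | abacac => cac
  | cbcbcc => acbcc => aacc
  | cabbbaca => cbaca => ca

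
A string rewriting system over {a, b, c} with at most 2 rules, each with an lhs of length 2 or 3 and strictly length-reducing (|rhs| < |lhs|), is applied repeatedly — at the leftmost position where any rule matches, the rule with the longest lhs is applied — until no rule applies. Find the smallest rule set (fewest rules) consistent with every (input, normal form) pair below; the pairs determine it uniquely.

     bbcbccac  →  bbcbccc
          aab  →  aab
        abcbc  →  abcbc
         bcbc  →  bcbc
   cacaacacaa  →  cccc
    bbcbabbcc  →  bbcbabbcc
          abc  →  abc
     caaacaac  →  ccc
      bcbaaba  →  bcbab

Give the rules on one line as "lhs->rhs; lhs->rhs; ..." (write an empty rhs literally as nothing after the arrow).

aba->b; ca->c

  | bbcbccac => bbcbccc
  | aab
  | abcbc
  | bcbc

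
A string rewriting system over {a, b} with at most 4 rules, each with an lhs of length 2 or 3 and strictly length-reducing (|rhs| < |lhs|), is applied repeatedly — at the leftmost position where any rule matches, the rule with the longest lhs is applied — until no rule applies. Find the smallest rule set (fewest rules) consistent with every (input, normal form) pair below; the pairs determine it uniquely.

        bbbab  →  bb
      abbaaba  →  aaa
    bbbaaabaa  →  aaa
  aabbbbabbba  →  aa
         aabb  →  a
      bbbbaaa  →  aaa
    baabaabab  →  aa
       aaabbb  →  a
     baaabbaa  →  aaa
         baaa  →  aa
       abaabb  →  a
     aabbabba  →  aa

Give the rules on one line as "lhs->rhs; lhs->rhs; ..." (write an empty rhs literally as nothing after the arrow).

  | bbbab => babb => bb
  | abbaaba => abaaba => aaaba => aaa
  | bbbaaabaa => babaabaa => baabaa => abaa => aaa
  | aabbbbabbba => abbbabbba => abbabbba => ababbba => aabbba => abba => aba => aa

aab->a; ab->a; ba->; bba->ab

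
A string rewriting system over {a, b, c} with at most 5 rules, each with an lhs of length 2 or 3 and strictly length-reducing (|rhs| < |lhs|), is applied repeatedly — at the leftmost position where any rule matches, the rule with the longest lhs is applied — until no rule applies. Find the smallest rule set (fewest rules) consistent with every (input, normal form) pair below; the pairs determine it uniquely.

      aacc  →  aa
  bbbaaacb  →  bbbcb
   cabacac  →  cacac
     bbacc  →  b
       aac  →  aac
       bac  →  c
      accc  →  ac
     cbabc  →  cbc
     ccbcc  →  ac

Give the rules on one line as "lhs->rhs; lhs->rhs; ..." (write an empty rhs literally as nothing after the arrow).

  | aacc => aa
  | bbbaaacb => bbbbacb => bbbcb
  | cabacac => cacac
  | bbacc => bcc => b

ba->; baa->bb; cc->; ccb->ac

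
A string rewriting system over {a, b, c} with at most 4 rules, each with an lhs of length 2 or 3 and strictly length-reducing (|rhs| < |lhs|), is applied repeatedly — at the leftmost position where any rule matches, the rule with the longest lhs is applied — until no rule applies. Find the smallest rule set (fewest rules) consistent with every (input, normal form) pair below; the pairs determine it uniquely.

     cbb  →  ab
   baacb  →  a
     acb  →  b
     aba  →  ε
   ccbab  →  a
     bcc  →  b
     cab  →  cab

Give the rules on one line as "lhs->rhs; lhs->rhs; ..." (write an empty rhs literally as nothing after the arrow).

ac->; ba->c; cb->a; cc->

  | cbb => ab
  | baacb => cacb => cb => a
  | acb => b
  | aba => ac => ε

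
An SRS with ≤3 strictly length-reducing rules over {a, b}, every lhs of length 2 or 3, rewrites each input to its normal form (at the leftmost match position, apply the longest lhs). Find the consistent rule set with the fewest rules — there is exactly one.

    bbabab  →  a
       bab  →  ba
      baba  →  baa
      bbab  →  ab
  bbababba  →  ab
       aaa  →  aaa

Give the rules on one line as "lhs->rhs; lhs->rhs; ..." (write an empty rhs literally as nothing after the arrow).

aba->ab; bab->ba; bb->

  | bbabab => abab => abb => a
  | bab => ba
  | baba => baa
  | bbab => ab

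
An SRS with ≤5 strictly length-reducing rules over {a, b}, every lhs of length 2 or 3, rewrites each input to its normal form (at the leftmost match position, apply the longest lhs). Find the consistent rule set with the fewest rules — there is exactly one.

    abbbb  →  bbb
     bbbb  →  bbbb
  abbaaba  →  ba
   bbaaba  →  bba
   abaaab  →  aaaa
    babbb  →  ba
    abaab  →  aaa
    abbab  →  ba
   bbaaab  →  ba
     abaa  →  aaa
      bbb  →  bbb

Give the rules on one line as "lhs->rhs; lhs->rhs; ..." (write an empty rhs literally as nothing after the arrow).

ab->a; abb->b; baa->; bab->ba

  | abbbb => bbb
  | bbbb
  | abbaaba => baaba => ba
  | bbaaba => bba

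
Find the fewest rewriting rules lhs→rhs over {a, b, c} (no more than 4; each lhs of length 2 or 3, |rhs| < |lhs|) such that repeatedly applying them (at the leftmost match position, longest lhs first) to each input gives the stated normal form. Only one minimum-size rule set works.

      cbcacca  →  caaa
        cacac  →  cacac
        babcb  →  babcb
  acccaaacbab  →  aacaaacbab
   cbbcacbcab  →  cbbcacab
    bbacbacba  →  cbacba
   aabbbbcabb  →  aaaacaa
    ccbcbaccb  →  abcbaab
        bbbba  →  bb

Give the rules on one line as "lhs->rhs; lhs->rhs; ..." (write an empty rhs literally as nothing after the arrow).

  | cbcacca => cacca => caaa
  | cacac
  | babcb
  | acccaaacbab => aacaaacbab

abb->aa; bba->; cbc->c; cc->a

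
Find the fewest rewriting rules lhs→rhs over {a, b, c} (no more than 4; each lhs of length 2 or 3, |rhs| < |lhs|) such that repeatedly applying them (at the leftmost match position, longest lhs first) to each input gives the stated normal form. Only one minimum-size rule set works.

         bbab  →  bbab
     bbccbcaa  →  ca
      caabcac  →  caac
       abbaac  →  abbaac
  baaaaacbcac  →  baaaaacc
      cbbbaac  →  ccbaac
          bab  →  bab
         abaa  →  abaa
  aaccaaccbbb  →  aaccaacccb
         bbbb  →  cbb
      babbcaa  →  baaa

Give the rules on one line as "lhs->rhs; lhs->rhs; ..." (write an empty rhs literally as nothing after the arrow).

bbb->cb; bbc->; bca->

  | bbab
  | bbccbcaa => cbcaa => ca
  | caabcac => caac
  | abbaac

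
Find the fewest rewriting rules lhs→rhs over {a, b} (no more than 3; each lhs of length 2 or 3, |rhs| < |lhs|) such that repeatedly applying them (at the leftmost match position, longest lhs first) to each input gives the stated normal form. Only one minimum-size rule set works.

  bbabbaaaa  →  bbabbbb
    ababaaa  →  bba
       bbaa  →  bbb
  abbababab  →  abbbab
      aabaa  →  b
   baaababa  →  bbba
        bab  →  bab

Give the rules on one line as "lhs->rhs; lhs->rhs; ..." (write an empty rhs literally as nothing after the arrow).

  | bbabbaaaa => bbabbbaa => bbabbbb
  | ababaaa => baaa => bba
  | bbaa => bbb
  | abbababab => abbbab

aa->b; aab->; aba->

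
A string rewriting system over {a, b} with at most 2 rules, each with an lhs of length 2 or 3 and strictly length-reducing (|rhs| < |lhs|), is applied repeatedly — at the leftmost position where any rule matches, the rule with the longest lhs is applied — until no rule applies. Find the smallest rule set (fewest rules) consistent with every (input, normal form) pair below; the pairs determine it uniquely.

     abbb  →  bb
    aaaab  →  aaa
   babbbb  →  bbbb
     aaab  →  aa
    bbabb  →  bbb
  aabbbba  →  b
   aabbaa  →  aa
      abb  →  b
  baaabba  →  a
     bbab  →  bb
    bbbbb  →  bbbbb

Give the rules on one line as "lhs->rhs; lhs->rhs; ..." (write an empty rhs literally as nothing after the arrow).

  | abbb => bb
  | aaaab => aaa
  | babbbb => bbbb
  | aaab => aa

ab->; ba->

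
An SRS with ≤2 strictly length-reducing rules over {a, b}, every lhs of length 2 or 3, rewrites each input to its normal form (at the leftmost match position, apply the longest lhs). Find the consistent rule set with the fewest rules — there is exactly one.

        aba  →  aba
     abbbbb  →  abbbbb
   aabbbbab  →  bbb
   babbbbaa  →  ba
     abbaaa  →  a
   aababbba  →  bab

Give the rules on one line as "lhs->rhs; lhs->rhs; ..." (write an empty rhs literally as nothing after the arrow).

aa->; bba->

  | aba
  | abbbbb
  | aabbbbab => bbbbab => bbb
  | babbbbaa => babba => ba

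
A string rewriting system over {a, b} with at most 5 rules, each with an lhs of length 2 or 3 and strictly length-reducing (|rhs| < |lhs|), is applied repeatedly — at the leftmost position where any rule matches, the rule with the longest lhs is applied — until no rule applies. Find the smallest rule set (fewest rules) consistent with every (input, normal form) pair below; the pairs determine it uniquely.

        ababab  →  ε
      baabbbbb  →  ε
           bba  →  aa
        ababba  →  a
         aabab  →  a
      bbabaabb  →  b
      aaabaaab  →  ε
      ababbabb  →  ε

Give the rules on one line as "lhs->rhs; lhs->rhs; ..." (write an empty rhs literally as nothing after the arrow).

aab->bb; ab->; abb->; bb->a

  | ababab => abab => ab => ε
  | baabbbbb => bbbbbbb => abbbbb => bbb => ab => ε
  | bba => aa
  | ababba => abba => a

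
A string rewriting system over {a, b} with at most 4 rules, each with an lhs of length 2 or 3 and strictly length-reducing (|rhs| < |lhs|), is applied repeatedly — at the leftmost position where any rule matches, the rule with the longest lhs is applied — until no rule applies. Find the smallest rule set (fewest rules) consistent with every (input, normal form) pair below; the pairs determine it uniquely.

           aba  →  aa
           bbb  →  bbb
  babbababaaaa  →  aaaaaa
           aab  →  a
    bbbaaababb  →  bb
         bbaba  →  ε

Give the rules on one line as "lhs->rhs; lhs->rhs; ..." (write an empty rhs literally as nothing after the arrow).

  | aba => aa
  | bbb
  | babbababaaaa => abababaaaa => aaabaaaa => aaaaaa
  | aab => a

aab->a; ba->a; baa->; bab->a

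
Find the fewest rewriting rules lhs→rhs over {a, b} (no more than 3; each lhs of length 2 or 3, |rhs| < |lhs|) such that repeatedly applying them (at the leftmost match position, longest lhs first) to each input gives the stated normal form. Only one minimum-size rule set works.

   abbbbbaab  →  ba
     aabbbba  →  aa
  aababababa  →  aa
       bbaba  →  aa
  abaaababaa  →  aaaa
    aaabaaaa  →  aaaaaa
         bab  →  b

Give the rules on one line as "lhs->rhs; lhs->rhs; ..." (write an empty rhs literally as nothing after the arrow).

ab->; bb->a

  | abbbbbaab => bbbbaab => abbaab => baab => ba
  | aabbbba => abbba => bba => aa
  | aababababa => aabababa => aababa => aaba => aa
  | bbaba => aaba => aa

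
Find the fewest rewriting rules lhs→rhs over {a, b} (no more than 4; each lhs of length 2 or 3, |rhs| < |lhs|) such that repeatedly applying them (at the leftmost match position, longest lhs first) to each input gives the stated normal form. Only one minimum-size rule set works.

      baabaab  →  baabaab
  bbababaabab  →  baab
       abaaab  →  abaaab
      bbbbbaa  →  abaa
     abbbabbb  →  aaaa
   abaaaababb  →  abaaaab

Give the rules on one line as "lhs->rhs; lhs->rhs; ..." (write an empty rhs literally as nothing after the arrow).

  | baabaab
  | bbababaabab => bababaabab => babaabab => baabab => baab
  | abaaab
  | bbbbbaa => abbaa => abaa

bab->b; bb->b; bbb->a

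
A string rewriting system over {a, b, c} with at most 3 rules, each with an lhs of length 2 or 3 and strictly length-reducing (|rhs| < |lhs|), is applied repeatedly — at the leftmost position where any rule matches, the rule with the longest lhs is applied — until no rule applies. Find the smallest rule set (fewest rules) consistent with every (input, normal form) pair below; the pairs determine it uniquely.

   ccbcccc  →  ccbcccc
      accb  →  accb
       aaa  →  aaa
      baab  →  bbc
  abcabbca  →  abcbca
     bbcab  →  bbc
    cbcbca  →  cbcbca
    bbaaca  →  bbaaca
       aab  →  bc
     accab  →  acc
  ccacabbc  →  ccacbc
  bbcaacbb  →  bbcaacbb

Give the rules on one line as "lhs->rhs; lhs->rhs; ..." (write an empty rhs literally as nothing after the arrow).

aab->bc; cab->c

  | ccbcccc
  | accb
  | aaa
  | baab => bbc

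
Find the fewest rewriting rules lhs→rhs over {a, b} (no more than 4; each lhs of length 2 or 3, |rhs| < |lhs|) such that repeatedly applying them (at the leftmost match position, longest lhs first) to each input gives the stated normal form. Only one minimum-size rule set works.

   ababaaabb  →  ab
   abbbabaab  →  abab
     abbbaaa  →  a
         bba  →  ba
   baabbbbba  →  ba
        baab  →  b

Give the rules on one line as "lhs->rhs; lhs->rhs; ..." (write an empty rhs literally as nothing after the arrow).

aa->a; baa->; bb->b

  | ababaaabb => abaabb => abb => ab
  | abbbabaab => abbabaab => ababaab => abab
  | abbbaaa => abbaaa => abaaa => aa => a
  | bba => ba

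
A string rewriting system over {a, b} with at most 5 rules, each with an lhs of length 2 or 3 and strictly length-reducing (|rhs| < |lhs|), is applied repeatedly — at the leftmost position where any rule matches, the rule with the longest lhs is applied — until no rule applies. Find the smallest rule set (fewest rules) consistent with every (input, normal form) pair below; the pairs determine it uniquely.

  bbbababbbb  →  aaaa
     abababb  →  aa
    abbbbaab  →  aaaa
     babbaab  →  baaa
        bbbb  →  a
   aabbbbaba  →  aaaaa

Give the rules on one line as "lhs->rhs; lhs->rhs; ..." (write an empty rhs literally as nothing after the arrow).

ab->; abb->aa; bb->a; bbb->bb

  | bbbababbbb => bbababbbb => aababbbb => aabbbb => aaabb => aaaa
  | abababb => ababb => abb => aa
  | abbbbaab => aabbaab => aaaaab => aaaa
  | babbaab => baaaab => baaa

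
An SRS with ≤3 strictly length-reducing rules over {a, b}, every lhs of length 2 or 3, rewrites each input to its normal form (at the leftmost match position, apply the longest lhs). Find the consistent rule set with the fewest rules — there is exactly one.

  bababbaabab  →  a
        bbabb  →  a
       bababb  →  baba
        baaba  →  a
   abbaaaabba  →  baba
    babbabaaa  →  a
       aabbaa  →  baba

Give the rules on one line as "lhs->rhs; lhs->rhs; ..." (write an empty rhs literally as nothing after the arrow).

aa->a; aab->ba; bb->

  | bababbaabab => babaaabab => babaabab => babbaab => baaab => baab => bba => a
  | bbabb => abb => a
  | bababb => baba
  | baaba => bbaa => aa => a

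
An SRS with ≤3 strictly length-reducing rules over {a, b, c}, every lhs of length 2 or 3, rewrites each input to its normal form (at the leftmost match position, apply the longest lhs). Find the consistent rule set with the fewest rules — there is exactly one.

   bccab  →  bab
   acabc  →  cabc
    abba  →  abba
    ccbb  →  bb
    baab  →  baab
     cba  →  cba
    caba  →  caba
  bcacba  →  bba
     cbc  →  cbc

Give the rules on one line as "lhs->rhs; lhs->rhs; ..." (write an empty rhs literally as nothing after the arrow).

ac->c; cc->

  | bccab => bab
  | acabc => cabc
  | abba
  | ccbb => bb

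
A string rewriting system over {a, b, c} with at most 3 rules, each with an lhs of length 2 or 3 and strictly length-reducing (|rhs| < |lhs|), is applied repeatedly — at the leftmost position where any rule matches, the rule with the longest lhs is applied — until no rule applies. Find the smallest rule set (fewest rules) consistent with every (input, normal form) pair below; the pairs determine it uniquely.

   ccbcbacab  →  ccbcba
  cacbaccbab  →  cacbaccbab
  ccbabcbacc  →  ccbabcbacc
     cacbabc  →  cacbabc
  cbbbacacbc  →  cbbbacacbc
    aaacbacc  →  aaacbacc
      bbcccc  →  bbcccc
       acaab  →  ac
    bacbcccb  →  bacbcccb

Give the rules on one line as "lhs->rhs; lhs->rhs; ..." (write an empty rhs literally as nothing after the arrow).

aab->; cab->

  | ccbcbacab => ccbcba
  | cacbaccbab
  | ccbabcbacc
  | cacbabc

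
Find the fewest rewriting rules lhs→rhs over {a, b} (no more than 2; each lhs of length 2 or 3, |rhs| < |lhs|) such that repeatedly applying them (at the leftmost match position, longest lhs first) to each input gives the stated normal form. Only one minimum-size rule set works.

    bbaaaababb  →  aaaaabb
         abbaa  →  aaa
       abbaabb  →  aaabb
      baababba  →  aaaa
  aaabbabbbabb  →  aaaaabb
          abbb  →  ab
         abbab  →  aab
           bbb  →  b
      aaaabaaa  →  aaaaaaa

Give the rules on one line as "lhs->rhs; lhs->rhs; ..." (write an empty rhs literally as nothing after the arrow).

  | bbaaaababb => baaaababb => aaaababb => aaaaabb
  | abbaa => abaa => aaa
  | abbaabb => abaabb => aaabb
  | baababba => aababba => aaabba => aaaba => aaaa

ba->a; bbb->b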